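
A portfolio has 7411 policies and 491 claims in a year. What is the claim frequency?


frequency = claims / policies
= 491 / 7411
= 0.0663


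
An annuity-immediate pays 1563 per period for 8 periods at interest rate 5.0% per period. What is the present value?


PV = PMT * (1 - (1+i)^(-n)) / i
= 1563 * (1 - (1+0.05)^(-8)) / 0.05
= 1563 * (1 - 0.676839) / 0.05
= 1563 * 6.463213
= 10102.0015


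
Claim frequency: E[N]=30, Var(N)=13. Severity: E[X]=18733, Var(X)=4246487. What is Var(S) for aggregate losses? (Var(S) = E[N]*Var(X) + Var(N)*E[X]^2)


Var(S) = E[N]*Var(X) + Var(N)*E[X]^2
= 30*4246487 + 13*18733^2
= 127394610 + 4562028757
= 4.6894e+09


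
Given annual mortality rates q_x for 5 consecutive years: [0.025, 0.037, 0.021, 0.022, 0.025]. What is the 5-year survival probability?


p_k = 1 - q_k for each year
Survival = product of (1 - q_k)
= 0.975 * 0.963 * 0.979 * 0.978 * 0.975
= 0.8765


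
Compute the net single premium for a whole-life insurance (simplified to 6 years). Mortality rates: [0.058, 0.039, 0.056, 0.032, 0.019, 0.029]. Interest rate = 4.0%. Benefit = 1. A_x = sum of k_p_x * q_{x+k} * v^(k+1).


v = 0.961538
Year 0: k_p_x=1.0, q=0.058, term=0.055769
Year 1: k_p_x=0.942, q=0.039, term=0.033966
Year 2: k_p_x=0.905262, q=0.056, term=0.045067
Year 3: k_p_x=0.854567, q=0.032, term=0.023376
Year 4: k_p_x=0.827221, q=0.019, term=0.012918
Year 5: k_p_x=0.811504, q=0.029, term=0.018599
A_x = 0.1897


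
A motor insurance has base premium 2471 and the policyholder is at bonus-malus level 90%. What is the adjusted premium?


adjusted = base * BM_level / 100
= 2471 * 90 / 100
= 2471 * 0.9
= 2223.9


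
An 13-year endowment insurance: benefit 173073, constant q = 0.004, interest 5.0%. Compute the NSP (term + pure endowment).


Term component = 6366.5625
Pure endowment = 13_p_x * v^13 * benefit = 0.94923 * 0.530321 * 173073 = 87124.4066
NSP = 93490.9691


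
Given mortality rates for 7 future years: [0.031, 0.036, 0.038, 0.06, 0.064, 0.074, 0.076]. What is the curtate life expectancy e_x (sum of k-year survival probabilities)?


e_x = sum_{k=1}^{n} k_p_x
k_p_x values:
  1_p_x = 0.969
  2_p_x = 0.934116
  3_p_x = 0.89862
  4_p_x = 0.844702
  5_p_x = 0.790641
  6_p_x = 0.732134
  7_p_x = 0.676492
e_x = 5.8457


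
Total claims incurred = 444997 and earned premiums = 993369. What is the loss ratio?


Loss ratio = claims / premiums
= 444997 / 993369
= 0.448


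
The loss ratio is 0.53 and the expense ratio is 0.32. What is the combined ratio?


Combined ratio = loss ratio + expense ratio
= 0.53 + 0.32
= 0.85


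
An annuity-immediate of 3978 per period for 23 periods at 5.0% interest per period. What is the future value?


FV = PMT * ((1+i)^n - 1) / i
= 3978 * ((1.05)^23 - 1) / 0.05
= 3978 * (3.071524 - 1) / 0.05
= 164810.43


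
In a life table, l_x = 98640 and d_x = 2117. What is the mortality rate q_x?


q_x = d_x / l_x
= 2117 / 98640
= 0.0215


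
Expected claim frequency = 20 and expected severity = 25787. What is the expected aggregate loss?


E[S] = E[N] * E[X]
= 20 * 25787
= 515740


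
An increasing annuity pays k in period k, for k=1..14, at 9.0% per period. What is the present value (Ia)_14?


(Ia)_n = sum_{k=1}^{n} k * v^k, v = 1/(1+i)
v = 0.917431
Sum computed term by term:
(Ia)_14 = 47.7495


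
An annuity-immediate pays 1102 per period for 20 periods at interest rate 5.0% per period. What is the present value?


PV = PMT * (1 - (1+i)^(-n)) / i
= 1102 * (1 - (1+0.05)^(-20)) / 0.05
= 1102 * (1 - 0.376889) / 0.05
= 1102 * 12.46221
= 13733.3558


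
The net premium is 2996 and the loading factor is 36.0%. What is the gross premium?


Gross = net * (1 + loading)
= 2996 * (1 + 0.36)
= 2996 * 1.36
= 4074.56


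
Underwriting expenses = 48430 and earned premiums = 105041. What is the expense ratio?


Expense ratio = expenses / premiums
= 48430 / 105041
= 0.4611


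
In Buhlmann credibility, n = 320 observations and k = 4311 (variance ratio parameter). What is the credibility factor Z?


Z = n / (n + k)
= 320 / (320 + 4311)
= 320 / 4631
= 0.0691


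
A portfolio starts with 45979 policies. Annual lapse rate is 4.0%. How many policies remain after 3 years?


remaining = initial * (1 - lapse)^years
= 45979 * (1 - 0.04)^3
= 45979 * 0.884736
= 40679.2765


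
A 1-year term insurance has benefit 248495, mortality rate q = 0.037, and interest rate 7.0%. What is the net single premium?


NSP = benefit * q * v
v = 1/(1+i) = 0.934579
NSP = 248495 * 0.037 * 0.934579
= 8592.8178


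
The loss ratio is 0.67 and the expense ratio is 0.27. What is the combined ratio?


Combined ratio = loss ratio + expense ratio
= 0.67 + 0.27
= 0.94


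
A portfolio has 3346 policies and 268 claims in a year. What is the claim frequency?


frequency = claims / policies
= 268 / 3346
= 0.0801


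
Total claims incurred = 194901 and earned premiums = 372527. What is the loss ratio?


Loss ratio = claims / premiums
= 194901 / 372527
= 0.5232


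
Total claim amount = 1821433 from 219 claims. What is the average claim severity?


severity = total / number
= 1821433 / 219
= 8317.0457


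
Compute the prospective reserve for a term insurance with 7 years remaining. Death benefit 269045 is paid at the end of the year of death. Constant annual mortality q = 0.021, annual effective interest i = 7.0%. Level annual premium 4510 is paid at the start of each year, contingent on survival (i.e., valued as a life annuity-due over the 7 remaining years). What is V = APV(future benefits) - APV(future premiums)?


v = 1/(1+i) = 0.934579
APV(future benefits) per unit = sum_{k=0}^{6} k_p_x * q * v^(k+1) = 0.106898
APV(future benefits) = 269045 * 0.106898 = 28760.384
Life annuity-due factor ä_{x:7} = sum_{k=0}^{6} k_p_x * v^k = 5.44671
APV(future premiums) = 4510 * 5.44671 = 24564.6613
V = 28760.384 - 24564.6613
= 4195.7227


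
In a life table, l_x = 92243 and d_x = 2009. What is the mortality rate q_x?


q_x = d_x / l_x
= 2009 / 92243
= 0.0218


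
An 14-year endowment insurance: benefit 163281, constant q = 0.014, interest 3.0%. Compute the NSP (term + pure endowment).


Term component = 23758.3976
Pure endowment = 14_p_x * v^14 * benefit = 0.820875 * 0.661118 * 163281 = 88611.7503
NSP = 112370.1479


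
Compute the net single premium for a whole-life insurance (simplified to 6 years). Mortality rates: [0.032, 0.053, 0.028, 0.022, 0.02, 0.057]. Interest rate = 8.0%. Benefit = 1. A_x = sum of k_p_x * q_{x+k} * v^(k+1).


v = 0.925926
Year 0: k_p_x=1.0, q=0.032, term=0.02963
Year 1: k_p_x=0.968, q=0.053, term=0.043985
Year 2: k_p_x=0.916696, q=0.028, term=0.020376
Year 3: k_p_x=0.891029, q=0.022, term=0.014409
Year 4: k_p_x=0.871426, q=0.02, term=0.011862
Year 5: k_p_x=0.853997, q=0.057, term=0.030675
A_x = 0.1509


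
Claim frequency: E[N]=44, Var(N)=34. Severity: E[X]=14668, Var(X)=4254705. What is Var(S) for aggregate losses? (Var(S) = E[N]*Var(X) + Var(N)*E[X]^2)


Var(S) = E[N]*Var(X) + Var(N)*E[X]^2
= 44*4254705 + 34*14668^2
= 187207020 + 7315107616
= 7.5023e+09


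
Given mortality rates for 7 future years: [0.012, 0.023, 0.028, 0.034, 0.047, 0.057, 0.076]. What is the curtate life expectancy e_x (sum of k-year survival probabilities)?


e_x = sum_{k=1}^{n} k_p_x
k_p_x values:
  1_p_x = 0.988
  2_p_x = 0.965276
  3_p_x = 0.938248
  4_p_x = 0.906348
  5_p_x = 0.863749
  6_p_x = 0.814516
  7_p_x = 0.752613
e_x = 6.2287


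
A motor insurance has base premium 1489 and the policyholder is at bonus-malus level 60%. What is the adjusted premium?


adjusted = base * BM_level / 100
= 1489 * 60 / 100
= 1489 * 0.6
= 893.4


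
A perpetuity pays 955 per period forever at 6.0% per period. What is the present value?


PV = PMT / i
= 955 / 0.06
= 15916.6667


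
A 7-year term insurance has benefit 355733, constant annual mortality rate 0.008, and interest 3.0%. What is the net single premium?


NSP = benefit * sum_{k=0}^{n-1} k_p_x * q * v^(k+1)
With constant q=0.008, v=0.970874
Sum = 0.048708
NSP = 355733 * 0.048708
= 17327.0634


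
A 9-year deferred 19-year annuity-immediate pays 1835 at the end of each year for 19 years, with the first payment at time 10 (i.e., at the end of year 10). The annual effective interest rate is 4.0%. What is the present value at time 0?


PV at time 9 of the 19-year annuity-immediate:
a_n = 1835 * (1-(1+0.04)^(-19))/0.04 = 24100.7788
Discount back 9 years to time 0:
PV = 24100.7788 * (1+0.04)^(-9)
= 24100.7788 * 0.702587
= 16932.8875


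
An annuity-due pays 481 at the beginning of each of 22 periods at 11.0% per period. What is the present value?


PV_due = PMT * (1-(1+i)^(-n))/i * (1+i)
PV_immediate = 3932.5305
PV_due = 3932.5305 * 1.11
= 4365.1089


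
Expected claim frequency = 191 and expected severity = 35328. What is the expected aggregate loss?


E[S] = E[N] * E[X]
= 191 * 35328
= 6.7476e+06


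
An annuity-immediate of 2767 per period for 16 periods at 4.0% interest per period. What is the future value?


FV = PMT * ((1+i)^n - 1) / i
= 2767 * ((1.04)^16 - 1) / 0.04
= 2767 * (1.872981 - 1) / 0.04
= 60388.4777


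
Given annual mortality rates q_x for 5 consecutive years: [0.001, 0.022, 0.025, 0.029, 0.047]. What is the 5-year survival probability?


p_k = 1 - q_k for each year
Survival = product of (1 - q_k)
= 0.999 * 0.978 * 0.975 * 0.971 * 0.953
= 0.8815


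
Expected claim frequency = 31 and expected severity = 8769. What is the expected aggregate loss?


E[S] = E[N] * E[X]
= 31 * 8769
= 271839


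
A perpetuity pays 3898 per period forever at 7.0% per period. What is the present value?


PV = PMT / i
= 3898 / 0.07
= 55685.7143


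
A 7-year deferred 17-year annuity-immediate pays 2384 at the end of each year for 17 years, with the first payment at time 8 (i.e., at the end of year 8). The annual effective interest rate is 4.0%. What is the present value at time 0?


PV at time 7 of the 17-year annuity-immediate:
a_n = 2384 * (1-(1+0.04)^(-17))/0.04 = 29002.9545
Discount back 7 years to time 0:
PV = 29002.9545 * (1+0.04)^(-7)
= 29002.9545 * 0.759918
= 22039.8618


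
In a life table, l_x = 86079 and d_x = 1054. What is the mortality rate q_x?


q_x = d_x / l_x
= 1054 / 86079
= 0.0122


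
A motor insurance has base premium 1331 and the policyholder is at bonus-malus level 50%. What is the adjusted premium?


adjusted = base * BM_level / 100
= 1331 * 50 / 100
= 1331 * 0.5
= 665.5


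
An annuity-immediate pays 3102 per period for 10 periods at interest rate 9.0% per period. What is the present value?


PV = PMT * (1 - (1+i)^(-n)) / i
= 3102 * (1 - (1+0.09)^(-10)) / 0.09
= 3102 * (1 - 0.422411) / 0.09
= 3102 * 6.417658
= 19907.5742


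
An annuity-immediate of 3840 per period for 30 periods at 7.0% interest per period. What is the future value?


FV = PMT * ((1+i)^n - 1) / i
= 3840 * ((1.07)^30 - 1) / 0.07
= 3840 * (7.612255 - 1) / 0.07
= 362729.4195


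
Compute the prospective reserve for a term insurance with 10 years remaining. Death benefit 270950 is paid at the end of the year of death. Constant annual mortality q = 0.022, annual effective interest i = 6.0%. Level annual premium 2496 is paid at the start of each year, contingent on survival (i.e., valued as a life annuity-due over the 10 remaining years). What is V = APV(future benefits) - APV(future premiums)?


v = 1/(1+i) = 0.943396
APV(future benefits) per unit = sum_{k=0}^{9} k_p_x * q * v^(k+1) = 0.14836
APV(future benefits) = 270950 * 0.14836 = 40198.0541
Life annuity-due factor ä_{x:10} = sum_{k=0}^{9} k_p_x * v^k = 7.148239
APV(future premiums) = 2496 * 7.148239 = 17842.0043
V = 40198.0541 - 17842.0043
= 22356.0498


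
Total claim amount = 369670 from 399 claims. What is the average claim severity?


severity = total / number
= 369670 / 399
= 926.4912


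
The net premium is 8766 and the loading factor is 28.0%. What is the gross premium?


Gross = net * (1 + loading)
= 8766 * (1 + 0.28)
= 8766 * 1.28
= 11220.48


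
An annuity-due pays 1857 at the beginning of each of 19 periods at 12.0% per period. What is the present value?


PV_due = PMT * (1-(1+i)^(-n))/i * (1+i)
PV_immediate = 13678.2476
PV_due = 13678.2476 * 1.12
= 15319.6373


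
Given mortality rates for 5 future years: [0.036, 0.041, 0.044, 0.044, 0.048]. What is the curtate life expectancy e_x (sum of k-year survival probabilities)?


e_x = sum_{k=1}^{n} k_p_x
k_p_x values:
  1_p_x = 0.964
  2_p_x = 0.924476
  3_p_x = 0.883799
  4_p_x = 0.844912
  5_p_x = 0.804356
e_x = 4.4215


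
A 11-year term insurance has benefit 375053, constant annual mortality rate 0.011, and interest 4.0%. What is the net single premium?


NSP = benefit * sum_{k=0}^{n-1} k_p_x * q * v^(k+1)
With constant q=0.011, v=0.961538
Sum = 0.091631
NSP = 375053 * 0.091631
= 34366.5082


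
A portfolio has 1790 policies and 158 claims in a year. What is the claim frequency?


frequency = claims / policies
= 158 / 1790
= 0.0883


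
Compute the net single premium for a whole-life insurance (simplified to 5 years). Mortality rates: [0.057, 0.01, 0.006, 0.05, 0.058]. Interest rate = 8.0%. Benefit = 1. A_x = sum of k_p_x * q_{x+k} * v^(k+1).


v = 0.925926
Year 0: k_p_x=1.0, q=0.057, term=0.052778
Year 1: k_p_x=0.943, q=0.01, term=0.008085
Year 2: k_p_x=0.93357, q=0.006, term=0.004447
Year 3: k_p_x=0.927969, q=0.05, term=0.034104
Year 4: k_p_x=0.88157, q=0.058, term=0.034799
A_x = 0.1342


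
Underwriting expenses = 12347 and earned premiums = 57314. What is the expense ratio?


Expense ratio = expenses / premiums
= 12347 / 57314
= 0.2154


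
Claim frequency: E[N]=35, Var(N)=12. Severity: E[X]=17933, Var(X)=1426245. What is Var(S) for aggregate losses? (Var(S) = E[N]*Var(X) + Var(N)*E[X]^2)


Var(S) = E[N]*Var(X) + Var(N)*E[X]^2
= 35*1426245 + 12*17933^2
= 49918575 + 3859109868
= 3.9090e+09


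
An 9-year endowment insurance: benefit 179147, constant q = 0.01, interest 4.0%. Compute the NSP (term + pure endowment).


Term component = 12833.1917
Pure endowment = 9_p_x * v^9 * benefit = 0.913517 * 0.702587 * 179147 = 114981.0413
NSP = 127814.2331


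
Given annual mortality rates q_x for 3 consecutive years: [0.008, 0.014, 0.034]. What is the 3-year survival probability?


p_k = 1 - q_k for each year
Survival = product of (1 - q_k)
= 0.992 * 0.986 * 0.966
= 0.9449


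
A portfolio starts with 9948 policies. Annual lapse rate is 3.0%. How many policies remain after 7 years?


remaining = initial * (1 - lapse)^years
= 9948 * (1 - 0.03)^7
= 9948 * 0.807983
= 8037.8133


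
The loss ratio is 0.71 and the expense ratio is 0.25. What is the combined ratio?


Combined ratio = loss ratio + expense ratio
= 0.71 + 0.25
= 0.96


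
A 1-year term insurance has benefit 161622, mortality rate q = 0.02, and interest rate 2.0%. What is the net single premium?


NSP = benefit * q * v
v = 1/(1+i) = 0.980392
NSP = 161622 * 0.02 * 0.980392
= 3169.0588


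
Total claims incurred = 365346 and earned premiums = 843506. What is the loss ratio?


Loss ratio = claims / premiums
= 365346 / 843506
= 0.4331


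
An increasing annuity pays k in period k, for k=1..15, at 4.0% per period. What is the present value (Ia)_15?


(Ia)_n = sum_{k=1}^{n} k * v^k, v = 1/(1+i)
v = 0.961538
Sum computed term by term:
(Ia)_15 = 80.8539


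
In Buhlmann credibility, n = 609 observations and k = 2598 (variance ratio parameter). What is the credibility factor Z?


Z = n / (n + k)
= 609 / (609 + 2598)
= 609 / 3207
= 0.1899


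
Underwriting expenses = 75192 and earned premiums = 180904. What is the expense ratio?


Expense ratio = expenses / premiums
= 75192 / 180904
= 0.4156


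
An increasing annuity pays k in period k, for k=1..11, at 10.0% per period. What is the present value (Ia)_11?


(Ia)_n = sum_{k=1}^{n} k * v^k, v = 1/(1+i)
v = 0.909091
Sum computed term by term:
(Ia)_11 = 32.8913


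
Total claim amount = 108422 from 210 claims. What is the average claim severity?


severity = total / number
= 108422 / 210
= 516.2952


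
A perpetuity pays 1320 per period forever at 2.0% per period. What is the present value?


PV = PMT / i
= 1320 / 0.02
= 66000.0


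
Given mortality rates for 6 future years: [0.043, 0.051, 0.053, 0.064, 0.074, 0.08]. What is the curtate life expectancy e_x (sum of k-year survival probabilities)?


e_x = sum_{k=1}^{n} k_p_x
k_p_x values:
  1_p_x = 0.957
  2_p_x = 0.908193
  3_p_x = 0.860059
  4_p_x = 0.805015
  5_p_x = 0.745444
  6_p_x = 0.685808
e_x = 4.9615


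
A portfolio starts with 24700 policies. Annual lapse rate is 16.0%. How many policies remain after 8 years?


remaining = initial * (1 - lapse)^years
= 24700 * (1 - 0.16)^8
= 24700 * 0.247876
= 6122.5345


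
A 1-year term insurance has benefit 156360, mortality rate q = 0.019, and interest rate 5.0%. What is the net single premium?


NSP = benefit * q * v
v = 1/(1+i) = 0.952381
NSP = 156360 * 0.019 * 0.952381
= 2829.3714


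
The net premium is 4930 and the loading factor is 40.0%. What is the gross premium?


Gross = net * (1 + loading)
= 4930 * (1 + 0.4)
= 4930 * 1.4
= 6902.0


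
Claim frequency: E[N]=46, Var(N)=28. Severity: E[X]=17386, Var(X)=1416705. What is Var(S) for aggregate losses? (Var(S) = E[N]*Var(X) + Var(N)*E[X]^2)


Var(S) = E[N]*Var(X) + Var(N)*E[X]^2
= 46*1416705 + 28*17386^2
= 65168430 + 8463643888
= 8.5288e+09


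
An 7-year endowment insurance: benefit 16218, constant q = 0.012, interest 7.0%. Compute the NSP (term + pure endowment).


Term component = 1015.1248
Pure endowment = 7_p_x * v^7 * benefit = 0.918964 * 0.62275 * 16218 = 9281.314
NSP = 10296.4388


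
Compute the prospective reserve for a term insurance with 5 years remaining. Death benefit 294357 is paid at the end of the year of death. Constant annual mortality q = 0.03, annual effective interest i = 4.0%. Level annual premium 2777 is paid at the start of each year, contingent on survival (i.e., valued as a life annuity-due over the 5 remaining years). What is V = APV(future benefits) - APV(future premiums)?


v = 1/(1+i) = 0.961538
APV(future benefits) per unit = sum_{k=0}^{4} k_p_x * q * v^(k+1) = 0.126079
APV(future benefits) = 294357 * 0.126079 = 37112.0966
Life annuity-due factor ä_{x:5} = sum_{k=0}^{4} k_p_x * v^k = 4.370722
APV(future premiums) = 2777 * 4.370722 = 12137.4956
V = 37112.0966 - 12137.4956
= 24974.601


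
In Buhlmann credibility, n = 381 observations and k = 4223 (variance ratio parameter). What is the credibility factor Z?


Z = n / (n + k)
= 381 / (381 + 4223)
= 381 / 4604
= 0.0828


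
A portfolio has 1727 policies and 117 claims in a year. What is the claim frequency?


frequency = claims / policies
= 117 / 1727
= 0.0677


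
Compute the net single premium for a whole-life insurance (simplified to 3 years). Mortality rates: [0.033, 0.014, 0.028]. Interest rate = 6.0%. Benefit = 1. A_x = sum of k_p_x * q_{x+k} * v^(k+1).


v = 0.943396
Year 0: k_p_x=1.0, q=0.033, term=0.031132
Year 1: k_p_x=0.967, q=0.014, term=0.012049
Year 2: k_p_x=0.953462, q=0.028, term=0.022415
A_x = 0.0656


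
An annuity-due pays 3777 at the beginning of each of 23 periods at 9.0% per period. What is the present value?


PV_due = PMT * (1-(1+i)^(-n))/i * (1+i)
PV_immediate = 36184.4412
PV_due = 36184.4412 * 1.09
= 39441.0409


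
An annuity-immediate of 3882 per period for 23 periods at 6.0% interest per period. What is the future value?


FV = PMT * ((1+i)^n - 1) / i
= 3882 * ((1.06)^23 - 1) / 0.06
= 3882 * (3.81975 - 1) / 0.06
= 182437.8031


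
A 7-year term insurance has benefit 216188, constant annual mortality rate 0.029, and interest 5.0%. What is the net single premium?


NSP = benefit * sum_{k=0}^{n-1} k_p_x * q * v^(k+1)
With constant q=0.029, v=0.952381
Sum = 0.154774
NSP = 216188 * 0.154774
= 33460.2237


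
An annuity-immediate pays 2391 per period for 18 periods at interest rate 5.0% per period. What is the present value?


PV = PMT * (1 - (1+i)^(-n)) / i
= 2391 * (1 - (1+0.05)^(-18)) / 0.05
= 2391 * (1 - 0.415521) / 0.05
= 2391 * 11.689587
= 27949.8023


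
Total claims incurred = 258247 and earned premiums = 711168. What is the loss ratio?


Loss ratio = claims / premiums
= 258247 / 711168
= 0.3631


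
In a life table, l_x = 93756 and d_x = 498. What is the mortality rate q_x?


q_x = d_x / l_x
= 498 / 93756
= 0.0053


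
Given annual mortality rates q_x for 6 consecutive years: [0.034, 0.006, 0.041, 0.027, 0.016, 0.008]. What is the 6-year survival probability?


p_k = 1 - q_k for each year
Survival = product of (1 - q_k)
= 0.966 * 0.994 * 0.959 * 0.973 * 0.984 * 0.992
= 0.8746


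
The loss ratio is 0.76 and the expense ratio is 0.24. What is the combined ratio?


Combined ratio = loss ratio + expense ratio
= 0.76 + 0.24
= 1.0


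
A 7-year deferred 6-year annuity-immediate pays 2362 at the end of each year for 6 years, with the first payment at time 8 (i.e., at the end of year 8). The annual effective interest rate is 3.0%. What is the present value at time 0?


PV at time 7 of the 6-year annuity-immediate:
a_n = 2362 * (1-(1+0.03)^(-6))/0.03 = 12795.4062
Discount back 7 years to time 0:
PV = 12795.4062 * (1+0.03)^(-7)
= 12795.4062 * 0.813092
= 10403.8362


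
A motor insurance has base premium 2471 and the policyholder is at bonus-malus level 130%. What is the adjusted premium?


adjusted = base * BM_level / 100
= 2471 * 130 / 100
= 2471 * 1.3
= 3212.3


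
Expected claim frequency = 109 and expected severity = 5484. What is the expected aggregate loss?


E[S] = E[N] * E[X]
= 109 * 5484
= 597756


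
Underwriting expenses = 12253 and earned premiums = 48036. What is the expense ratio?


Expense ratio = expenses / premiums
= 12253 / 48036
= 0.2551


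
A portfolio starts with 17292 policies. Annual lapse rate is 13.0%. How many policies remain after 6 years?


remaining = initial * (1 - lapse)^years
= 17292 * (1 - 0.13)^6
= 17292 * 0.433626
= 7498.2643


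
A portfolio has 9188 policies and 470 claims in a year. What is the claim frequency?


frequency = claims / policies
= 470 / 9188
= 0.0512


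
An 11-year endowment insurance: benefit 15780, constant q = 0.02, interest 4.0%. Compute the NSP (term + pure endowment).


Term component = 2524.0646
Pure endowment = 11_p_x * v^11 * benefit = 0.800731 * 0.649581 * 15780 = 8207.8063
NSP = 10731.8709


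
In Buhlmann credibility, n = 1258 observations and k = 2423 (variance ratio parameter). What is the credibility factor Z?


Z = n / (n + k)
= 1258 / (1258 + 2423)
= 1258 / 3681
= 0.3418


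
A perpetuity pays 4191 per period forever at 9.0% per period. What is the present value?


PV = PMT / i
= 4191 / 0.09
= 46566.6667


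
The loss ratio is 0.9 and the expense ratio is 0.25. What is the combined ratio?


Combined ratio = loss ratio + expense ratio
= 0.9 + 0.25
= 1.15


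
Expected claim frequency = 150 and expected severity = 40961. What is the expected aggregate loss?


E[S] = E[N] * E[X]
= 150 * 40961
= 6.1442e+06


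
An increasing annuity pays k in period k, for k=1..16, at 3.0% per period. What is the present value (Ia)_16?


(Ia)_n = sum_{k=1}^{n} k * v^k, v = 1/(1+i)
v = 0.970874
Sum computed term by term:
(Ia)_16 = 98.9088


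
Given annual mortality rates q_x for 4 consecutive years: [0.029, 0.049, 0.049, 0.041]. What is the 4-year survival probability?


p_k = 1 - q_k for each year
Survival = product of (1 - q_k)
= 0.971 * 0.951 * 0.951 * 0.959
= 0.8422


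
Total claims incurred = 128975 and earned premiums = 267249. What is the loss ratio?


Loss ratio = claims / premiums
= 128975 / 267249
= 0.4826


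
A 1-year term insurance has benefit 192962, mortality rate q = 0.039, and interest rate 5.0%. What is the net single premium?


NSP = benefit * q * v
v = 1/(1+i) = 0.952381
NSP = 192962 * 0.039 * 0.952381
= 7167.16


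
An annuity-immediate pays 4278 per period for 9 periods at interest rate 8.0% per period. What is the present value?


PV = PMT * (1 - (1+i)^(-n)) / i
= 4278 * (1 - (1+0.08)^(-9)) / 0.08
= 4278 * (1 - 0.500249) / 0.08
= 4278 * 6.246888
= 26724.1865


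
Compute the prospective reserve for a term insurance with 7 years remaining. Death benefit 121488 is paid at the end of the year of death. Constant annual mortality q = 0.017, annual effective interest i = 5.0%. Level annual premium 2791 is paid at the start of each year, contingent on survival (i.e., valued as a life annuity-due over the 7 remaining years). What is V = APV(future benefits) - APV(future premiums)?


v = 1/(1+i) = 0.952381
APV(future benefits) per unit = sum_{k=0}^{6} k_p_x * q * v^(k+1) = 0.093804
APV(future benefits) = 121488 * 0.093804 = 11396.0189
Life annuity-due factor ä_{x:7} = sum_{k=0}^{6} k_p_x * v^k = 5.793755
APV(future premiums) = 2791 * 5.793755 = 16170.3713
V = 11396.0189 - 16170.3713
= -4774.3524


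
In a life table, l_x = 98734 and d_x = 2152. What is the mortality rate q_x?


q_x = d_x / l_x
= 2152 / 98734
= 0.0218


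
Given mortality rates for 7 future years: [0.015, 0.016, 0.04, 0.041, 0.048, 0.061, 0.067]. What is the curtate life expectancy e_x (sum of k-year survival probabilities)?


e_x = sum_{k=1}^{n} k_p_x
k_p_x values:
  1_p_x = 0.985
  2_p_x = 0.96924
  3_p_x = 0.93047
  4_p_x = 0.892321
  5_p_x = 0.84949
  6_p_x = 0.797671
  7_p_x = 0.744227
e_x = 6.1684


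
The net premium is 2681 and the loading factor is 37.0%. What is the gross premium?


Gross = net * (1 + loading)
= 2681 * (1 + 0.37)
= 2681 * 1.37
= 3672.97


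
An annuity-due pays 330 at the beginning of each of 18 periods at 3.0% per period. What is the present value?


PV_due = PMT * (1-(1+i)^(-n))/i * (1+i)
PV_immediate = 4538.6593
PV_due = 4538.6593 * 1.03
= 4674.8191


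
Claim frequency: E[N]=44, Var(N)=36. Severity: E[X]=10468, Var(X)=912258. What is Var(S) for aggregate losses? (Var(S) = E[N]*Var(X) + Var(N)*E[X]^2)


Var(S) = E[N]*Var(X) + Var(N)*E[X]^2
= 44*912258 + 36*10468^2
= 40139352 + 3944844864
= 3.9850e+09


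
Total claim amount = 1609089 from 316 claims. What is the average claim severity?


severity = total / number
= 1609089 / 316
= 5092.0538


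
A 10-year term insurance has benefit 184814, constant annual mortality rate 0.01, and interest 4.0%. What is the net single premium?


NSP = benefit * sum_{k=0}^{n-1} k_p_x * q * v^(k+1)
With constant q=0.01, v=0.961538
Sum = 0.077806
NSP = 184814 * 0.077806
= 14379.7074


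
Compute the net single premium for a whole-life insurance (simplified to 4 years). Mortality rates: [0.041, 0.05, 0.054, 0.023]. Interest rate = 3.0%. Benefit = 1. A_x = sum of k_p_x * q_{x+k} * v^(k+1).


v = 0.970874
Year 0: k_p_x=1.0, q=0.041, term=0.039806
Year 1: k_p_x=0.959, q=0.05, term=0.045197
Year 2: k_p_x=0.91105, q=0.054, term=0.045022
Year 3: k_p_x=0.861853, q=0.023, term=0.017612
A_x = 0.1476


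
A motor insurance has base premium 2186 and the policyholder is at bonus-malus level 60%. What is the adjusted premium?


adjusted = base * BM_level / 100
= 2186 * 60 / 100
= 2186 * 0.6
= 1311.6


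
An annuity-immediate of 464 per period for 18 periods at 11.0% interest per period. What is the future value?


FV = PMT * ((1+i)^n - 1) / i
= 464 * ((1.11)^18 - 1) / 0.11
= 464 * (6.543553 - 1) / 0.11
= 23383.7141


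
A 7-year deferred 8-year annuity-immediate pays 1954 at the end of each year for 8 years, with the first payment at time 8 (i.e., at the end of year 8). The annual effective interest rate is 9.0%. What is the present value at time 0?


PV at time 7 of the 8-year annuity-immediate:
a_n = 1954 * (1-(1+0.09)^(-8))/0.09 = 10815.0366
Discount back 7 years to time 0:
PV = 10815.0366 * (1+0.09)^(-7)
= 10815.0366 * 0.547034
= 5916.1954


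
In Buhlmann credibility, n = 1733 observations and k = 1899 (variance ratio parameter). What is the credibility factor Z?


Z = n / (n + k)
= 1733 / (1733 + 1899)
= 1733 / 3632
= 0.4771


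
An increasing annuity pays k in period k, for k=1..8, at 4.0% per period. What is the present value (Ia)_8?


(Ia)_n = sum_{k=1}^{n} k * v^k, v = 1/(1+i)
v = 0.961538
Sum computed term by term:
(Ia)_8 = 28.9133


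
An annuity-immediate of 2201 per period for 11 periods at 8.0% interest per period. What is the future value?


FV = PMT * ((1+i)^n - 1) / i
= 2201 * ((1.08)^11 - 1) / 0.08
= 2201 * (2.331639 - 1) / 0.08
= 36636.7179


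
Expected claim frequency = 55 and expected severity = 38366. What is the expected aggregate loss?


E[S] = E[N] * E[X]
= 55 * 38366
= 2.1101e+06


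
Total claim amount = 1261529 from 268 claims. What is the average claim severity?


severity = total / number
= 1261529 / 268
= 4707.1978


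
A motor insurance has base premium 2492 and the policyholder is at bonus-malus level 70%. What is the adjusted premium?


adjusted = base * BM_level / 100
= 2492 * 70 / 100
= 2492 * 0.7
= 1744.4


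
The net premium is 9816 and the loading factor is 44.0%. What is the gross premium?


Gross = net * (1 + loading)
= 9816 * (1 + 0.44)
= 9816 * 1.44
= 14135.04


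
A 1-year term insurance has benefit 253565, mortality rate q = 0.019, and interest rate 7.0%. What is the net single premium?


NSP = benefit * q * v
v = 1/(1+i) = 0.934579
NSP = 253565 * 0.019 * 0.934579
= 4502.5561


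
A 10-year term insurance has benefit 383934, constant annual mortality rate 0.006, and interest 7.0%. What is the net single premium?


NSP = benefit * sum_{k=0}^{n-1} k_p_x * q * v^(k+1)
With constant q=0.006, v=0.934579
Sum = 0.041159
NSP = 383934 * 0.041159
= 15802.153


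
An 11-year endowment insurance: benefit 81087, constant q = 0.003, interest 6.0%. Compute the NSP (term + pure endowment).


Term component = 1893.3353
Pure endowment = 11_p_x * v^11 * benefit = 0.967491 * 0.526788 * 81087 = 41326.9597
NSP = 43220.2949


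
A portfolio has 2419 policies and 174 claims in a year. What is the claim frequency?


frequency = claims / policies
= 174 / 2419
= 0.0719


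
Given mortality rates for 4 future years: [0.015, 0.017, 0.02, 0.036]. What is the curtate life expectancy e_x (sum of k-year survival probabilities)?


e_x = sum_{k=1}^{n} k_p_x
k_p_x values:
  1_p_x = 0.985
  2_p_x = 0.968255
  3_p_x = 0.94889
  4_p_x = 0.91473
e_x = 3.8169


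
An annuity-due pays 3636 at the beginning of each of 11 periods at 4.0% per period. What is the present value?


PV_due = PMT * (1-(1+i)^(-n))/i * (1+i)
PV_immediate = 31853.0933
PV_due = 31853.0933 * 1.04
= 33127.2171


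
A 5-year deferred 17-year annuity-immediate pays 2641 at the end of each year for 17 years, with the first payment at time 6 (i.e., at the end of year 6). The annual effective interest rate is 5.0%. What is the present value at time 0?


PV at time 5 of the 17-year annuity-immediate:
a_n = 2641 * (1-(1+0.05)^(-17))/0.05 = 29774.809
Discount back 5 years to time 0:
PV = 29774.809 * (1+0.05)^(-5)
= 29774.809 * 0.783526
= 23329.3419


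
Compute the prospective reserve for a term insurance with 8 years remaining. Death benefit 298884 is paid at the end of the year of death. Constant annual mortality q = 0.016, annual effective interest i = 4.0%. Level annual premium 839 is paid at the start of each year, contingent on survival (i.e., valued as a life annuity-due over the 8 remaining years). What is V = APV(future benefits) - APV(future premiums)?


v = 1/(1+i) = 0.961538
APV(future benefits) per unit = sum_{k=0}^{7} k_p_x * q * v^(k+1) = 0.102219
APV(future benefits) = 298884 * 0.102219 = 30551.4825
Life annuity-due factor ä_{x:8} = sum_{k=0}^{7} k_p_x * v^k = 6.644204
APV(future premiums) = 839 * 6.644204 = 5574.4874
V = 30551.4825 - 5574.4874
= 24976.995


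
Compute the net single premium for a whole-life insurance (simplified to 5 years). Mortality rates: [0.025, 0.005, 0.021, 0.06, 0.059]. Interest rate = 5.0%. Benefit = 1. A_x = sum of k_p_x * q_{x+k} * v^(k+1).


v = 0.952381
Year 0: k_p_x=1.0, q=0.025, term=0.02381
Year 1: k_p_x=0.975, q=0.005, term=0.004422
Year 2: k_p_x=0.970125, q=0.021, term=0.017599
Year 3: k_p_x=0.949752, q=0.06, term=0.046882
Year 4: k_p_x=0.892767, q=0.059, term=0.041271
A_x = 0.134


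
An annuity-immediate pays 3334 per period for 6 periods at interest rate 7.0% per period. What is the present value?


PV = PMT * (1 - (1+i)^(-n)) / i
= 3334 * (1 - (1+0.07)^(-6)) / 0.07
= 3334 * (1 - 0.666342) / 0.07
= 3334 * 4.76654
= 15891.6432


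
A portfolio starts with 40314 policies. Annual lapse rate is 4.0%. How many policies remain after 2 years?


remaining = initial * (1 - lapse)^years
= 40314 * (1 - 0.04)^2
= 40314 * 0.9216
= 37153.3824


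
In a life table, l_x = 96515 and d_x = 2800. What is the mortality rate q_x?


q_x = d_x / l_x
= 2800 / 96515
= 0.029


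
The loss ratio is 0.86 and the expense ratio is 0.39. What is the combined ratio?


Combined ratio = loss ratio + expense ratio
= 0.86 + 0.39
= 1.25


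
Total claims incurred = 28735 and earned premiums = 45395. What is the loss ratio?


Loss ratio = claims / premiums
= 28735 / 45395
= 0.633


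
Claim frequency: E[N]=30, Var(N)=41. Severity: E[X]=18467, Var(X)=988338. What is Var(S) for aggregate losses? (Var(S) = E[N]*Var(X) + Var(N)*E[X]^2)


Var(S) = E[N]*Var(X) + Var(N)*E[X]^2
= 30*988338 + 41*18467^2
= 29650140 + 13982233649
= 1.4012e+10


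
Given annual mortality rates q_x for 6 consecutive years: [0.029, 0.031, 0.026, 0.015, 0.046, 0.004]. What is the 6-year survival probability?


p_k = 1 - q_k for each year
Survival = product of (1 - q_k)
= 0.971 * 0.969 * 0.974 * 0.985 * 0.954 * 0.996
= 0.8577


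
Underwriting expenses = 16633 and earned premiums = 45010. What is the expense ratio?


Expense ratio = expenses / premiums
= 16633 / 45010
= 0.3695


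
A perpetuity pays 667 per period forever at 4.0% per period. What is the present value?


PV = PMT / i
= 667 / 0.04
= 16675.0


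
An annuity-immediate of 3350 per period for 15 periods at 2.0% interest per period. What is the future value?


FV = PMT * ((1+i)^n - 1) / i
= 3350 * ((1.02)^15 - 1) / 0.02
= 3350 * (1.345868 - 1) / 0.02
= 57932.9467


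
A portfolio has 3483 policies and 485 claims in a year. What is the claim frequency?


frequency = claims / policies
= 485 / 3483
= 0.1392


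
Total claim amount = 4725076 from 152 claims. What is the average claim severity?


severity = total / number
= 4725076 / 152
= 31086.0263


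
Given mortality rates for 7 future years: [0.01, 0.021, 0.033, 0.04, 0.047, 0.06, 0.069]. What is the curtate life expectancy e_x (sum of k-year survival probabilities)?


e_x = sum_{k=1}^{n} k_p_x
k_p_x values:
  1_p_x = 0.99
  2_p_x = 0.96921
  3_p_x = 0.937226
  4_p_x = 0.899737
  5_p_x = 0.857449
  6_p_x = 0.806002
  7_p_x = 0.750388
e_x = 6.21


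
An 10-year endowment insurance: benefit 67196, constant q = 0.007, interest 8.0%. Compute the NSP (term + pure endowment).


Term component = 3072.1647
Pure endowment = 10_p_x * v^10 * benefit = 0.932164 * 0.463193 * 67196 = 29013.3817
NSP = 32085.5464


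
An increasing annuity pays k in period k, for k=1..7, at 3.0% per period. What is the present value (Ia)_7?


(Ia)_n = sum_{k=1}^{n} k * v^k, v = 1/(1+i)
v = 0.970874
Sum computed term by term:
(Ia)_7 = 24.185


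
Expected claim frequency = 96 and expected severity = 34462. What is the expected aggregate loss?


E[S] = E[N] * E[X]
= 96 * 34462
= 3.3084e+06


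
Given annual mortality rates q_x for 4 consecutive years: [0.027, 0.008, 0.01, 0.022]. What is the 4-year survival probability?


p_k = 1 - q_k for each year
Survival = product of (1 - q_k)
= 0.973 * 0.992 * 0.99 * 0.978
= 0.9345


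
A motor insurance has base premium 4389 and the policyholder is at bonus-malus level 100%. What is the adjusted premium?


adjusted = base * BM_level / 100
= 4389 * 100 / 100
= 4389 * 1.0
= 4389.0


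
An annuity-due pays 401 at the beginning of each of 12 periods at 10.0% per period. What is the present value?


PV_due = PMT * (1-(1+i)^(-n))/i * (1+i)
PV_immediate = 2732.2904
PV_due = 2732.2904 * 1.1
= 3005.5195


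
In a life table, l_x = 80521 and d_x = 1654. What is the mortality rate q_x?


q_x = d_x / l_x
= 1654 / 80521
= 0.0205


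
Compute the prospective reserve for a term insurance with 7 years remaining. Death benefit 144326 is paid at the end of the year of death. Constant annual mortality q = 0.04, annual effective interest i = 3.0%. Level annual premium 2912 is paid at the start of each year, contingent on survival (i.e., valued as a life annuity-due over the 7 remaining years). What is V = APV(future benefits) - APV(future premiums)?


v = 1/(1+i) = 0.970874
APV(future benefits) per unit = sum_{k=0}^{6} k_p_x * q * v^(k+1) = 0.222288
APV(future benefits) = 144326 * 0.222288 = 32081.9737
Life annuity-due factor ä_{x:7} = sum_{k=0}^{6} k_p_x * v^k = 5.723922
APV(future premiums) = 2912 * 5.723922 = 16668.062
V = 32081.9737 - 16668.062
= 15413.9117


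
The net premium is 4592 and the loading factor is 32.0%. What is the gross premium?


Gross = net * (1 + loading)
= 4592 * (1 + 0.32)
= 4592 * 1.32
= 6061.44


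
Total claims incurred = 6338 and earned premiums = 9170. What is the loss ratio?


Loss ratio = claims / premiums
= 6338 / 9170
= 0.6912


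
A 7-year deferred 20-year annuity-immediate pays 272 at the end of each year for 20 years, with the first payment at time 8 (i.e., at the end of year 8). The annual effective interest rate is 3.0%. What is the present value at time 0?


PV at time 7 of the 20-year annuity-immediate:
a_n = 272 * (1-(1+0.03)^(-20))/0.03 = 4046.6732
Discount back 7 years to time 0:
PV = 4046.6732 * (1+0.03)^(-7)
= 4046.6732 * 0.813092
= 3290.3156


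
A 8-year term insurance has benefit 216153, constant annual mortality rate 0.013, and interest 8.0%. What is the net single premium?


NSP = benefit * sum_{k=0}^{n-1} k_p_x * q * v^(k+1)
With constant q=0.013, v=0.925926
Sum = 0.071769
NSP = 216153 * 0.071769
= 15513.1917


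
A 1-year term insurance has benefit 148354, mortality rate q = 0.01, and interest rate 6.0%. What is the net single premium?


NSP = benefit * q * v
v = 1/(1+i) = 0.943396
NSP = 148354 * 0.01 * 0.943396
= 1399.566


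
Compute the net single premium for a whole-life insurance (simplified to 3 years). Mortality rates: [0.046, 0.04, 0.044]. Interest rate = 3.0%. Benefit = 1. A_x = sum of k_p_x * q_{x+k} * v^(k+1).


v = 0.970874
Year 0: k_p_x=1.0, q=0.046, term=0.04466
Year 1: k_p_x=0.954, q=0.04, term=0.035969
Year 2: k_p_x=0.91584, q=0.044, term=0.036877
A_x = 0.1175


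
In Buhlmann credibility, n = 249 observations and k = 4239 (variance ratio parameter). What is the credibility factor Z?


Z = n / (n + k)
= 249 / (249 + 4239)
= 249 / 4488
= 0.0555


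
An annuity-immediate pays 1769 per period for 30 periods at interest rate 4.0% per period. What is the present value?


PV = PMT * (1 - (1+i)^(-n)) / i
= 1769 * (1 - (1+0.04)^(-30)) / 0.04
= 1769 * (1 - 0.308319) / 0.04
= 1769 * 17.292033
= 30589.6069


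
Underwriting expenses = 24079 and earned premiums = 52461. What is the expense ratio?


Expense ratio = expenses / premiums
= 24079 / 52461
= 0.459


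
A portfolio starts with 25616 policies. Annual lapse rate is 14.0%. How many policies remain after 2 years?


remaining = initial * (1 - lapse)^years
= 25616 * (1 - 0.14)^2
= 25616 * 0.7396
= 18945.5936


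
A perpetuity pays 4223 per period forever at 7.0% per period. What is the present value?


PV = PMT / i
= 4223 / 0.07
= 60328.5714


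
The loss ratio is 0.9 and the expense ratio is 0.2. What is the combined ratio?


Combined ratio = loss ratio + expense ratio
= 0.9 + 0.2
= 1.1
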